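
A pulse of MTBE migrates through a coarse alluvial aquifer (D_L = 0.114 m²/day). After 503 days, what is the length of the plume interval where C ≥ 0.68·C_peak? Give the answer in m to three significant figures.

18.8 m

The plume is Gaussian with σ = √(2Dt) = √(2 × 0.114 × 503) = 10.71 m.
C/C_peak = exp(−Δx²/(2σ²)) = 0.68 ⇒ Δx = σ·√(−2 ln 0.68) = 10.71 × 0.8783 = 9.407 m.
Width = 2Δx = 18.8 m.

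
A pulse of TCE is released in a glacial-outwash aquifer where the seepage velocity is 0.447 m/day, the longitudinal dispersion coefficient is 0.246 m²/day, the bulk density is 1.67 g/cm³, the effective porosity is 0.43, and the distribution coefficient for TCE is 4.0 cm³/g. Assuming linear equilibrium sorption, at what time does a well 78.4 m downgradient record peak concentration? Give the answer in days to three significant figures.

2880 days

Retardation factor R = 1 + ρ_b·K_d/n = 1 + 1.67 × 4.0/0.43 = 16.53.
Sorption retards both mechanisms: v_R = v/R = 0.02704 m/day, D_R = D/R = 0.01488 m²/day.
Peak time from v_R²t² + 2D_R t − x² = 0: t = (√(D_R² + v_R²x²) − D_R)/v_R².
√(D_R² + v_R²x²) = √(0.01488² + 0.02704² × 78.4²) = 2.120; v_R² = 0.0007312.
t = (2.120 − 0.01488)/0.0007312 = 2880 days.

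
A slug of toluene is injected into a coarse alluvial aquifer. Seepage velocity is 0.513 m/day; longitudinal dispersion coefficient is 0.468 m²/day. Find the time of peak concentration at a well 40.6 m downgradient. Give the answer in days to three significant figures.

For the 1D instantaneous-source solution, setting ∂C/∂t = 0 at fixed x gives v²t² + 2Dt − x² = 0, so t = (√(D² + v²x²) − D)/v².
√(D² + v²x²) = √(0.468² + 0.513² × 40.6²) = 20.83; v² = 0.263169.
t = (20.83 − 0.468)/0.263169 = 77.4 days (vs. the pure-advection estimate x/v = 79.1 d).

77.4 days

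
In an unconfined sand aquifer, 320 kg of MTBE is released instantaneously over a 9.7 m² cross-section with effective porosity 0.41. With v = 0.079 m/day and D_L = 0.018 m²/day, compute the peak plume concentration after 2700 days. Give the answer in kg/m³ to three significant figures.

The peak of an instantaneous 1D plume sits at x = vt; there the Gaussian factor is 1 and C_max = M/(n_e·A·√(4πDt)), where n_e·A is the pore area the mass is dissolved in.
√(4πDt) = √(4π × 0.018 × 2700) = 24.71 m, so C_max = 320/(0.41 × 9.7 × 24.71) = 3.26 kg/m³.

3.26 kg/m³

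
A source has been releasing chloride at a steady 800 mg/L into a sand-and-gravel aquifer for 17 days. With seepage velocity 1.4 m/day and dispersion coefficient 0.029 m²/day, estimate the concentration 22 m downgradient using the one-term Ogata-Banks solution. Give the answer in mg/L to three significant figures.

772 mg/L

For a continuous step input, C/C₀ ≈ ½·erfc((x−vt)/(2√(Dt))).
vt = 1.4 × 17 = 23.8 m and 2√(Dt) = 2√(0.029 × 17) = 1.404 m.
Argument (x−vt)/(2√(Dt)) = (22 − 23.8)/1.404 = -1.282; ½·erfc(-1.282) = 0.9651.
C = 800 × 0.9651 = 772 mg/L.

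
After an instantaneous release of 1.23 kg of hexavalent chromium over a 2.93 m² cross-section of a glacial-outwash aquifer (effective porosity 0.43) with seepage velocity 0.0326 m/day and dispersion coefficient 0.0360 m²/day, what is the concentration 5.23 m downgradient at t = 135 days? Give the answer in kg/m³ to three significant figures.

0.121 kg/m³

For an instantaneous plane source, C(x,t) = M/(n_e·A·√(4πDt)) · exp(−(x−vt)²/(4Dt)), with n_e·A the pore (flow) area.
Plume center vt = 0.0326 × 135 = 4.401 m, so the well at 5.23 m is 0.829 m downgradient of the peak.
√(4πDt) = 7.815 m, giving peak height M/(n_e·A·√(4πDt)) = 1.23/(0.43 × 2.93 × 7.815) = 0.1249 kg/m³.
(x−vt)²/(4Dt) = (0.829)²/(4 × 0.0360 × 135) = 0.03535; exp(−0.03535) = 0.9653.
C = 0.1249 × 0.9653 = 0.121 kg/m³.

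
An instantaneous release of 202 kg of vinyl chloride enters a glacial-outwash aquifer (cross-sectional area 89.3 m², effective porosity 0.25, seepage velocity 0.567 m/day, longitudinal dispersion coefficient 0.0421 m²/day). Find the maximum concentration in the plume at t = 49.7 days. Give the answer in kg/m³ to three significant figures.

The peak of an instantaneous 1D plume sits at x = vt; there the Gaussian factor is 1 and C_max = M/(n_e·A·√(4πDt)), where n_e·A is the pore area the mass is dissolved in.
√(4πDt) = √(4π × 0.0421 × 49.7) = 5.128 m, so C_max = 202/(0.25 × 89.3 × 5.128) = 1.76 kg/m³.

1.76 kg/m³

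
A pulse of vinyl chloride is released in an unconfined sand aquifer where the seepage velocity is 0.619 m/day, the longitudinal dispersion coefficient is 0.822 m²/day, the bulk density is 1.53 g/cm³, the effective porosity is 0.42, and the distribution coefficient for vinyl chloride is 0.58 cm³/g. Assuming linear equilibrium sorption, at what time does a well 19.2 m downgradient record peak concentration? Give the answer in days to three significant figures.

Retardation factor R = 1 + ρ_b·K_d/n = 1 + 1.53 × 0.58/0.42 = 3.113.
Sorption retards both mechanisms: v_R = v/R = 0.1988 m/day, D_R = D/R = 0.2641 m²/day.
Peak time from v_R²t² + 2D_R t − x² = 0: t = (√(D_R² + v_R²x²) − D_R)/v_R².
√(D_R² + v_R²x²) = √(0.2641² + 0.1988² × 19.2²) = 3.826; v_R² = 0.03952.
t = (3.826 − 0.2641)/0.03952 = 90.1 days.

90.1 days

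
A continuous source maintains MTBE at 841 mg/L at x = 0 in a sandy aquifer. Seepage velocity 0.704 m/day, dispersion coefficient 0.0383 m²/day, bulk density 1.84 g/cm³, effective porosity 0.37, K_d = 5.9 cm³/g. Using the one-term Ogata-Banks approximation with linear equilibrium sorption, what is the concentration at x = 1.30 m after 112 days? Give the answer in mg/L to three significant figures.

Retardation factor R = 1 + ρ_b·K_d/n = 1 + 1.84 × 5.9/0.37 = 30.34.
Sorption retards both mechanisms: v_R = v/R = 0.02320 m/day, D_R = D/R = 0.001262 m²/day.
v_R·t = 0.02320 × 112 = 2.5984 m; 2√(D_R t) = 0.7519 m; argument = (1.30 − 2.5984)/0.7519 = -1.727.
C = C₀ × ½·erfc(-1.727) = 841 × 0.9927 = 835 mg/L.

835 mg/L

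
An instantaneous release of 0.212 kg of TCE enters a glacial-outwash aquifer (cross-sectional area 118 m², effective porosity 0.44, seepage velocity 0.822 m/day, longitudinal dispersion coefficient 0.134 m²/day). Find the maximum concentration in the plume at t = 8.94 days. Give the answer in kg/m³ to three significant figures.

The peak of an instantaneous 1D plume sits at x = vt; there the Gaussian factor is 1 and C_max = M/(n_e·A·√(4πDt)), where n_e·A is the pore area the mass is dissolved in.
√(4πDt) = √(4π × 0.134 × 8.94) = 3.880 m, so C_max = 0.212/(0.44 × 118 × 3.880) = 0.00105 kg/m³.

0.00105 kg/m³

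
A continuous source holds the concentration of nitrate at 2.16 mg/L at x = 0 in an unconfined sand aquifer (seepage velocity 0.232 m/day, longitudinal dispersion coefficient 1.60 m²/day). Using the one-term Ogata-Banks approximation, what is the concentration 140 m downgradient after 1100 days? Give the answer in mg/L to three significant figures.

For a continuous step input, C/C₀ ≈ ½·erfc((x−vt)/(2√(Dt))).
vt = 0.232 × 1100 = 255.2 m and 2√(Dt) = 2√(1.60 × 1100) = 83.90 m.
Argument (x−vt)/(2√(Dt)) = (140 − 255.2)/83.90 = -1.373; ½·erfc(-1.373) = 0.9739.
C = 2.16 × 0.9739 = 2.10 mg/L.

2.10 mg/L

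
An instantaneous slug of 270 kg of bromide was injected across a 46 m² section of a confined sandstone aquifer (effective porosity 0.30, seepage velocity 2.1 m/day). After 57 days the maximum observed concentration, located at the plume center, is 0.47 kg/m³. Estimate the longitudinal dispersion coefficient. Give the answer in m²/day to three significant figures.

At the plume center C_max = M/(n_e·A·√(4πDt)), so D = M²/(4πt·(n_e·A·C_max)²).
n_e·A·C_max = 0.30 × 46 × 0.47 = 6.486 kg/m.
D = 270²/(4π × 57 × 6.486²) = 2.42 m²/day.

2.42 m²/day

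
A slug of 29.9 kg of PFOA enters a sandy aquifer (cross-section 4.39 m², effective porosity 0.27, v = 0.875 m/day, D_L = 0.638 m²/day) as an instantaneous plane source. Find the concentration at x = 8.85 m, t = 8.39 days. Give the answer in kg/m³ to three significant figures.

2.77 kg/m³

For an instantaneous plane source, C(x,t) = M/(n_e·A·√(4πDt)) · exp(−(x−vt)²/(4Dt)), with n_e·A the pore (flow) area.
Plume center vt = 0.875 × 8.39 = 7.34125 m, so the well at 8.85 m is 1.50875 m downgradient of the peak.
√(4πDt) = 8.202 m, giving peak height M/(n_e·A·√(4πDt)) = 29.9/(0.27 × 4.39 × 8.202) = 3.076 kg/m³.
(x−vt)²/(4Dt) = (1.50875)²/(4 × 0.638 × 8.39) = 0.1063; exp(−0.1063) = 0.8992.
C = 3.076 × 0.8992 = 2.77 kg/m³.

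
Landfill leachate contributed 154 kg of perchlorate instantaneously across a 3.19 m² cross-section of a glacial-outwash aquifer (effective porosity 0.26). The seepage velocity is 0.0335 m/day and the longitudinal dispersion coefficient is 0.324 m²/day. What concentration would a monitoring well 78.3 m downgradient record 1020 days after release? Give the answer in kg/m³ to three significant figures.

For an instantaneous plane source, C(x,t) = M/(n_e·A·√(4πDt)) · exp(−(x−vt)²/(4Dt)), with n_e·A the pore (flow) area.
Plume center vt = 0.0335 × 1020 = 34.17 m, so the well at 78.3 m is 44.13 m downgradient of the peak.
√(4πDt) = 64.44 m, giving peak height M/(n_e·A·√(4πDt)) = 154/(0.26 × 3.19 × 64.44) = 2.881 kg/m³.
(x−vt)²/(4Dt) = (44.13)²/(4 × 0.324 × 1020) = 1.473; exp(−1.473) = 0.2292.
C = 2.881 × 0.2292 = 0.660 kg/m³.

0.660 kg/m³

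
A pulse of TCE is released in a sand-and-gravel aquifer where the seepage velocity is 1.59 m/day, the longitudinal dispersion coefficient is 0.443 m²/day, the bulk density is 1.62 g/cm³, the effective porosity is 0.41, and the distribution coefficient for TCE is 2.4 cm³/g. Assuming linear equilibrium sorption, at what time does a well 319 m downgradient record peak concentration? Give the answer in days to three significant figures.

Retardation factor R = 1 + ρ_b·K_d/n = 1 + 1.62 × 2.4/0.41 = 10.48.
Sorption retards both mechanisms: v_R = v/R = 0.1517 m/day, D_R = D/R = 0.04227 m²/day.
Peak time from v_R²t² + 2D_R t − x² = 0: t = (√(D_R² + v_R²x²) − D_R)/v_R².
√(D_R² + v_R²x²) = √(0.04227² + 0.1517² × 319²) = 48.39; v_R² = 0.02301.
t = (48.39 − 0.04227)/0.02301 = 2100 days.

2100 days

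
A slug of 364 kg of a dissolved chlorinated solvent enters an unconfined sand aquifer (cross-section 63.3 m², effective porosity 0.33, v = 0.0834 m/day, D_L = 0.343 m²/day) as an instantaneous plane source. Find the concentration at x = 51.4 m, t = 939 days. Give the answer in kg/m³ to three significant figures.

0.156 kg/m³

For an instantaneous plane source, C(x,t) = M/(n_e·A·√(4πDt)) · exp(−(x−vt)²/(4Dt)), with n_e·A the pore (flow) area.
Plume center vt = 0.0834 × 939 = 78.3126 m, so the well at 51.4 m is 26.9126 m upgradient of the peak.
√(4πDt) = 63.62 m, giving peak height M/(n_e·A·√(4πDt)) = 364/(0.33 × 63.3 × 63.62) = 0.2739 kg/m³.
(x−vt)²/(4Dt) = (-26.9126)²/(4 × 0.343 × 939) = 0.5622; exp(−0.5622) = 0.5700.
C = 0.2739 × 0.5700 = 0.156 kg/m³.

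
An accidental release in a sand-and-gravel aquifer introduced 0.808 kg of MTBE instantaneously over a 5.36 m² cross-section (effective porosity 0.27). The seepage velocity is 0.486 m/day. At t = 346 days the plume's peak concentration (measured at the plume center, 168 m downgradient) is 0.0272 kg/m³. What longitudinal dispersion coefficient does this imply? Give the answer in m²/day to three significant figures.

At the plume center C_max = M/(n_e·A·√(4πDt)), so D = M²/(4πt·(n_e·A·C_max)²).
n_e·A·C_max = 0.27 × 5.36 × 0.0272 = 0.03936 kg/m.
D = 0.808²/(4π × 346 × 0.03936²) = 0.0969 m²/day.

0.0969 m²/day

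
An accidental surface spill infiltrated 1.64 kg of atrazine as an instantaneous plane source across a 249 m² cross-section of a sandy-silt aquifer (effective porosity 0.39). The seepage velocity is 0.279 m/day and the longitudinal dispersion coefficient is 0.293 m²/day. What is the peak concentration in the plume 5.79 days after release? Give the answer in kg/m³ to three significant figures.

The peak of an instantaneous 1D plume sits at x = vt; there the Gaussian factor is 1 and C_max = M/(n_e·A·√(4πDt)), where n_e·A is the pore area the mass is dissolved in.
√(4πDt) = √(4π × 0.293 × 5.79) = 4.617 m, so C_max = 1.64/(0.39 × 249 × 4.617) = 0.00366 kg/m³.

0.00366 kg/m³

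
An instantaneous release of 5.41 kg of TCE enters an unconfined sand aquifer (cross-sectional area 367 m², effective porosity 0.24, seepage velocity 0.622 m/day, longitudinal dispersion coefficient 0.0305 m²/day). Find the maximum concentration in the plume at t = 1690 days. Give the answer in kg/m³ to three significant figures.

The peak of an instantaneous 1D plume sits at x = vt; there the Gaussian factor is 1 and C_max = M/(n_e·A·√(4πDt)), where n_e·A is the pore area the mass is dissolved in.
√(4πDt) = √(4π × 0.0305 × 1690) = 25.45 m, so C_max = 5.41/(0.24 × 367 × 25.45) = 0.00241 kg/m³.

0.00241 kg/m³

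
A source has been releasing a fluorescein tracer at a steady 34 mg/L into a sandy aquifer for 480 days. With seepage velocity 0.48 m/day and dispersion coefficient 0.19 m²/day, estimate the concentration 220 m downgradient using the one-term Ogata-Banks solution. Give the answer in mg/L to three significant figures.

For a continuous step input, C/C₀ ≈ ½·erfc((x−vt)/(2√(Dt))).
vt = 0.48 × 480 = 230.4 m and 2√(Dt) = 2√(0.19 × 480) = 19.10 m.
Argument (x−vt)/(2√(Dt)) = (220 − 230.4)/19.10 = -0.5445; ½·erfc(-0.5445) = 0.7794.
C = 34 × 0.7794 = 26.5 mg/L.

26.5 mg/L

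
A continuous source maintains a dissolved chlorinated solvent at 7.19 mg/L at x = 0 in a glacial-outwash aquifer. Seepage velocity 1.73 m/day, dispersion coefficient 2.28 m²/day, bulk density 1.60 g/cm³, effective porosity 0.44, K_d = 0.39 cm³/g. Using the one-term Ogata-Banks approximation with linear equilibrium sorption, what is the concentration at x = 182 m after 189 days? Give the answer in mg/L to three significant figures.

0.0475 mg/L

Retardation factor R = 1 + ρ_b·K_d/n = 1 + 1.60 × 0.39/0.44 = 2.418.
Sorption retards both mechanisms: v_R = v/R = 0.7155 m/day, D_R = D/R = 0.9429 m²/day.
v_R·t = 0.7155 × 189 = 135.2295 m; 2√(D_R t) = 26.70 m; argument = (182 − 135.2295)/26.70 = 1.752.
C = C₀ × ½·erfc(1.752) = 7.19 × 0.006612 = 0.0475 mg/L.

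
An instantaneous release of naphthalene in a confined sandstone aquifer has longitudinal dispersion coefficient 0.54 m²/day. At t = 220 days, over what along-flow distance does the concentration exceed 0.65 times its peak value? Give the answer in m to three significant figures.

28.6 m

The plume is Gaussian with σ = √(2Dt) = √(2 × 0.54 × 220) = 15.41 m.
C/C_peak = exp(−Δx²/(2σ²)) = 0.65 ⇒ Δx = σ·√(−2 ln 0.65) = 15.41 × 0.9282 = 14.30 m.
Width = 2Δx = 28.6 m.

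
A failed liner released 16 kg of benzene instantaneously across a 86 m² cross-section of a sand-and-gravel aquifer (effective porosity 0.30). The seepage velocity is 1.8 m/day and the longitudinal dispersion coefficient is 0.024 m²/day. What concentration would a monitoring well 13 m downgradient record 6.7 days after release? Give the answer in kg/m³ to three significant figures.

For an instantaneous plane source, C(x,t) = M/(n_e·A·√(4πDt)) · exp(−(x−vt)²/(4Dt)), with n_e·A the pore (flow) area.
Plume center vt = 1.8 × 6.7 = 12.06 m, so the well at 13 m is 0.94 m downgradient of the peak.
√(4πDt) = 1.422 m, giving peak height M/(n_e·A·√(4πDt)) = 16/(0.30 × 86 × 1.422) = 0.4361 kg/m³.
(x−vt)²/(4Dt) = (0.94)²/(4 × 0.024 × 6.7) = 1.374; exp(−1.374) = 0.2531.
C = 0.4361 × 0.2531 = 0.110 kg/m³.

0.110 kg/m³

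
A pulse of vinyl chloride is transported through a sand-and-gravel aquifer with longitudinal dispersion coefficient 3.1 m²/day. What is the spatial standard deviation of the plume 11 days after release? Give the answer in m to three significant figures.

8.26 m

Dispersive spreading gives a Gaussian with σ² = 2Dt; advection only shifts the center.
σ = √(2 × 3.1 × 11) = 8.26 m.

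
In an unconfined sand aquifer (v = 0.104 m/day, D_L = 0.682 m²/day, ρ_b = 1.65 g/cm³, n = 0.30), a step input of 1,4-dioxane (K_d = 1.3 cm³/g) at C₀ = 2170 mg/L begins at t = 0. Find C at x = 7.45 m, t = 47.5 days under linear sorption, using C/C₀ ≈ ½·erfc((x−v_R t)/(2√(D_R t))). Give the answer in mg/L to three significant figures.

16.5 mg/L

Retardation factor R = 1 + ρ_b·K_d/n = 1 + 1.65 × 1.3/0.30 = 8.150.
Sorption retards both mechanisms: v_R = v/R = 0.01276 m/day, D_R = D/R = 0.08368 m²/day.
v_R·t = 0.01276 × 47.5 = 0.6061 m; 2√(D_R t) = 3.987 m; argument = (7.45 − 0.6061)/3.987 = 1.717.
C = C₀ × ½·erfc(1.717) = 2170 × 0.007587 = 16.5 mg/L.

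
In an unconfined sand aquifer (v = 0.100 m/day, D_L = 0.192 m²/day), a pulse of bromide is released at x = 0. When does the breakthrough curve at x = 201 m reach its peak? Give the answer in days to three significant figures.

1990 days

For the 1D instantaneous-source solution, setting ∂C/∂t = 0 at fixed x gives v²t² + 2Dt − x² = 0, so t = (√(D² + v²x²) − D)/v².
√(D² + v²x²) = √(0.192² + 0.100² × 201²) = 20.10; v² = 0.01.
t = (20.10 − 0.192)/0.01 = 1990 days (vs. the pure-advection estimate x/v = 2010 d).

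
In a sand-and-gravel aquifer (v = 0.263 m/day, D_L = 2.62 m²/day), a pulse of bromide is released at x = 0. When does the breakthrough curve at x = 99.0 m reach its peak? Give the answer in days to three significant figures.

340 days

For the 1D instantaneous-source solution, setting ∂C/∂t = 0 at fixed x gives v²t² + 2Dt − x² = 0, so t = (√(D² + v²x²) − D)/v².
√(D² + v²x²) = √(2.62² + 0.263² × 99.0²) = 26.17; v² = 0.069169.
t = (26.17 − 2.62)/0.069169 = 340 days (vs. the pure-advection estimate x/v = 376 d).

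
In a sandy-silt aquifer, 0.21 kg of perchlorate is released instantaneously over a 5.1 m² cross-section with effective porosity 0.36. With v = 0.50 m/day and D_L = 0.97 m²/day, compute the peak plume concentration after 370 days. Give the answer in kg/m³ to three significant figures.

The peak of an instantaneous 1D plume sits at x = vt; there the Gaussian factor is 1 and C_max = M/(n_e·A·√(4πDt)), where n_e·A is the pore area the mass is dissolved in.
√(4πDt) = √(4π × 0.97 × 370) = 67.16 m, so C_max = 0.21/(0.36 × 5.1 × 67.16) = 0.00170 kg/m³.

0.00170 kg/m³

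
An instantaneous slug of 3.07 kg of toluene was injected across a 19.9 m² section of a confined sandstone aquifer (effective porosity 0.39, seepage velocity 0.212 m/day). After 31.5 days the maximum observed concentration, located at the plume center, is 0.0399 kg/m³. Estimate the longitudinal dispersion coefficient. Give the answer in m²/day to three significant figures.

At the plume center C_max = M/(n_e·A·√(4πDt)), so D = M²/(4πt·(n_e·A·C_max)²).
n_e·A·C_max = 0.39 × 19.9 × 0.0399 = 0.3097 kg/m.
D = 3.07²/(4π × 31.5 × 0.3097²) = 0.248 m²/day.

0.248 m²/day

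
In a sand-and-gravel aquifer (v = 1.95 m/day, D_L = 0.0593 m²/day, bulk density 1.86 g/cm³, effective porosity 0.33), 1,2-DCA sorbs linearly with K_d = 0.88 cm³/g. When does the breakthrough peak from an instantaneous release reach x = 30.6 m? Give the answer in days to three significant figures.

Retardation factor R = 1 + ρ_b·K_d/n = 1 + 1.86 × 0.88/0.33 = 5.960.
Sorption retards both mechanisms: v_R = v/R = 0.3272 m/day, D_R = D/R = 0.009950 m²/day.
Peak time from v_R²t² + 2D_R t − x² = 0: t = (√(D_R² + v_R²x²) − D_R)/v_R².
√(D_R² + v_R²x²) = √(0.009950² + 0.3272² × 30.6²) = 10.01; v_R² = 0.1071.
t = (10.01 − 0.009950)/0.1071 = 93.4 days.

93.4 days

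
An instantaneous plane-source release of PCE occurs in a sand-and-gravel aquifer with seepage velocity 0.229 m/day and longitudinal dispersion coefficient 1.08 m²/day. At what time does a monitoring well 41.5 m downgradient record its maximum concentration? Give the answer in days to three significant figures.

162 days

For the 1D instantaneous-source solution, setting ∂C/∂t = 0 at fixed x gives v²t² + 2Dt − x² = 0, so t = (√(D² + v²x²) − D)/v².
√(D² + v²x²) = √(1.08² + 0.229² × 41.5²) = 9.565; v² = 0.052441.
t = (9.565 − 1.08)/0.052441 = 162 days (vs. the pure-advection estimate x/v = 181 d).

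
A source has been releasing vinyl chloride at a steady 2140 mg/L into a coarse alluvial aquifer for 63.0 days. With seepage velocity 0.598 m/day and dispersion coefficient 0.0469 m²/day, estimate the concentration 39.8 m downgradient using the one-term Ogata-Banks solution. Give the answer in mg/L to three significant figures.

For a continuous step input, C/C₀ ≈ ½·erfc((x−vt)/(2√(Dt))).
vt = 0.598 × 63.0 = 37.674 m and 2√(Dt) = 2√(0.0469 × 63.0) = 3.438 m.
Argument (x−vt)/(2√(Dt)) = (39.8 − 37.674)/3.438 = 0.6184; ½·erfc(0.6184) = 0.1909.
C = 2140 × 0.1909 = 409 mg/L.

409 mg/L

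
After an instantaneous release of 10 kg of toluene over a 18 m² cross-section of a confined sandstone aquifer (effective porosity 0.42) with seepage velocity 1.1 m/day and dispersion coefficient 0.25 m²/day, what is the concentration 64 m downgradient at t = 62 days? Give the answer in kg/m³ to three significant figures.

0.0713 kg/m³

For an instantaneous plane source, C(x,t) = M/(n_e·A·√(4πDt)) · exp(−(x−vt)²/(4Dt)), with n_e·A the pore (flow) area.
Plume center vt = 1.1 × 62 = 68.2 m, so the well at 64 m is 4.2 m upgradient of the peak.
√(4πDt) = 13.96 m, giving peak height M/(n_e·A·√(4πDt)) = 10/(0.42 × 18 × 13.96) = 0.09475 kg/m³.
(x−vt)²/(4Dt) = (-4.2)²/(4 × 0.25 × 62) = 0.2845; exp(−0.2845) = 0.7524.
C = 0.09475 × 0.7524 = 0.0713 kg/m³.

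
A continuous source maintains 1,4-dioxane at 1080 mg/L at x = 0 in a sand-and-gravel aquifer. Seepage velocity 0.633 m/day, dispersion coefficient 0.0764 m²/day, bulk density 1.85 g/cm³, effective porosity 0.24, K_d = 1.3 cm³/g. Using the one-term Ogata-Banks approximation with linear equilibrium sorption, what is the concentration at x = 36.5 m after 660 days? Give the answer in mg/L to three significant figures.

Retardation factor R = 1 + ρ_b·K_d/n = 1 + 1.85 × 1.3/0.24 = 11.02.
Sorption retards both mechanisms: v_R = v/R = 0.05744 m/day, D_R = D/R = 0.006933 m²/day.
v_R·t = 0.05744 × 660 = 37.9104 m; 2√(D_R t) = 4.278 m; argument = (36.5 − 37.9104)/4.278 = -0.3297.
C = C₀ × ½·erfc(-0.3297) = 1080 × 0.6795 = 734 mg/L.

734 mg/L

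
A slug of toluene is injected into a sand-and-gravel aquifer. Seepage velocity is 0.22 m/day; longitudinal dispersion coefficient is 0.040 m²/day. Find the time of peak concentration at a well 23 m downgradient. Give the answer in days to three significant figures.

For the 1D instantaneous-source solution, setting ∂C/∂t = 0 at fixed x gives v²t² + 2Dt − x² = 0, so t = (√(D² + v²x²) − D)/v².
√(D² + v²x²) = √(0.040² + 0.22² × 23²) = 5.060; v² = 0.0484.
t = (5.060 − 0.040)/0.0484 = 104 days (vs. the pure-advection estimate x/v = 105 d).

104 days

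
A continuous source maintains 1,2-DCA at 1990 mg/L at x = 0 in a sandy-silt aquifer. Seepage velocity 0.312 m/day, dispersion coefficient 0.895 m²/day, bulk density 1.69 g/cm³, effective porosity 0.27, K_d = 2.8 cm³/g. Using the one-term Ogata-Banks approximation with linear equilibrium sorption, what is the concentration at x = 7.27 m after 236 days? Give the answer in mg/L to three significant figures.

Retardation factor R = 1 + ρ_b·K_d/n = 1 + 1.69 × 2.8/0.27 = 18.53.
Sorption retards both mechanisms: v_R = v/R = 0.01684 m/day, D_R = D/R = 0.04830 m²/day.
v_R·t = 0.01684 × 236 = 3.97424 m; 2√(D_R t) = 6.752 m; argument = (7.27 − 3.97424)/6.752 = 0.4881.
C = C₀ × ½·erfc(0.4881) = 1990 × 0.2450 = 488 mg/L.

488 mg/L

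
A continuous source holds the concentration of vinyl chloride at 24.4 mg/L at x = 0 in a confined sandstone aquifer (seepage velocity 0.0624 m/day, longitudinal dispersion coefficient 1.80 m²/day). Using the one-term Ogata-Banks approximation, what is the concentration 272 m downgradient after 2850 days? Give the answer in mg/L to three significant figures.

For a continuous step input, C/C₀ ≈ ½·erfc((x−vt)/(2√(Dt))).
vt = 0.0624 × 2850 = 177.84 m and 2√(Dt) = 2√(1.80 × 2850) = 143.2 m.
Argument (x−vt)/(2√(Dt)) = (272 − 177.84)/143.2 = 0.6575; ½·erfc(0.6575) = 0.1762.
C = 24.4 × 0.1762 = 4.30 mg/L.

4.30 mg/L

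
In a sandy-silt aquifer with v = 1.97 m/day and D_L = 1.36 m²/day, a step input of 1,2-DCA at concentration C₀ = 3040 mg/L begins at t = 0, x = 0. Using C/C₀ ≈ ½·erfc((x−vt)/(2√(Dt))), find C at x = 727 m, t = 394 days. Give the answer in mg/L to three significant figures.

For a continuous step input, C/C₀ ≈ ½·erfc((x−vt)/(2√(Dt))).
vt = 1.97 × 394 = 776.18 m and 2√(Dt) = 2√(1.36 × 394) = 46.30 m.
Argument (x−vt)/(2√(Dt)) = (727 − 776.18)/46.30 = -1.062; ½·erfc(-1.062) = 0.9334.
C = 3040 × 0.9334 = 2840 mg/L.

2840 mg/L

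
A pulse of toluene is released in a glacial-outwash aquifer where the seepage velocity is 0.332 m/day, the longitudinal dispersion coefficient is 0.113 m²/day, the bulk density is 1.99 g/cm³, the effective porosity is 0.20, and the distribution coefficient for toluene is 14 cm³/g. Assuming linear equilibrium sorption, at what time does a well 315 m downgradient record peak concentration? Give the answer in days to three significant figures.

Retardation factor R = 1 + ρ_b·K_d/n = 1 + 1.99 × 14/0.20 = 140.3.
Sorption retards both mechanisms: v_R = v/R = 0.002366 m/day, D_R = D/R = 0.0008054 m²/day.
Peak time from v_R²t² + 2D_R t − x² = 0: t = (√(D_R² + v_R²x²) − D_R)/v_R².
√(D_R² + v_R²x²) = √(0.0008054² + 0.002366² × 315²) = 0.7453; v_R² = 5.598e-06.
t = (0.7453 − 0.0008054)/5.598e-06 = 133000 days.

133000 days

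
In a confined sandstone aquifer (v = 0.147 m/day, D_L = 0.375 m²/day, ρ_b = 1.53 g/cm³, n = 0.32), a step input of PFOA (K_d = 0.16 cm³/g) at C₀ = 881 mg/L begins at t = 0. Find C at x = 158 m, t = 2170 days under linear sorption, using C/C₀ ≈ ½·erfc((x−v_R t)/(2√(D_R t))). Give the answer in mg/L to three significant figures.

Retardation factor R = 1 + ρ_b·K_d/n = 1 + 1.53 × 0.16/0.32 = 1.765.
Sorption retards both mechanisms: v_R = v/R = 0.08329 m/day, D_R = D/R = 0.2125 m²/day.
v_R·t = 0.08329 × 2170 = 180.7393 m; 2√(D_R t) = 42.95 m; argument = (158 − 180.7393)/42.95 = -0.5294.
C = C₀ × ½·erfc(-0.5294) = 881 × 0.7730 = 681 mg/L.

681 mg/L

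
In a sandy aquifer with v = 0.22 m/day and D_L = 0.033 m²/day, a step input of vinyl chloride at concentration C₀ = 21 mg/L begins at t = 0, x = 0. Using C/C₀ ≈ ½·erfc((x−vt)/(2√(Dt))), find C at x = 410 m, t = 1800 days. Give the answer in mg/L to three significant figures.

2.09 mg/L

For a continuous step input, C/C₀ ≈ ½·erfc((x−vt)/(2√(Dt))).
vt = 0.22 × 1800 = 396 m and 2√(Dt) = 2√(0.033 × 1800) = 15.41 m.
Argument (x−vt)/(2√(Dt)) = (410 − 396)/15.41 = 0.9085; ½·erfc(0.9085) = 0.09943.
C = 21 × 0.09943 = 2.09 mg/L.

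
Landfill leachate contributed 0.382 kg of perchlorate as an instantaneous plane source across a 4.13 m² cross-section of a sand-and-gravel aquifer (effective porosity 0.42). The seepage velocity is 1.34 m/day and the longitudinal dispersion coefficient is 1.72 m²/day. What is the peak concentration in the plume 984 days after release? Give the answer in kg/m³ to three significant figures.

The peak of an instantaneous 1D plume sits at x = vt; there the Gaussian factor is 1 and C_max = M/(n_e·A·√(4πDt)), where n_e·A is the pore area the mass is dissolved in.
√(4πDt) = √(4π × 1.72 × 984) = 145.8 m, so C_max = 0.382/(0.42 × 4.13 × 145.8) = 0.00151 kg/m³.

0.00151 kg/m³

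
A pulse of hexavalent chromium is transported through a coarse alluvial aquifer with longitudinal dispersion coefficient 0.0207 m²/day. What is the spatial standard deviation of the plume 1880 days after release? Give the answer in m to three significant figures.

8.82 m

Dispersive spreading gives a Gaussian with σ² = 2Dt; advection only shifts the center.
σ = √(2 × 0.0207 × 1880) = 8.82 m.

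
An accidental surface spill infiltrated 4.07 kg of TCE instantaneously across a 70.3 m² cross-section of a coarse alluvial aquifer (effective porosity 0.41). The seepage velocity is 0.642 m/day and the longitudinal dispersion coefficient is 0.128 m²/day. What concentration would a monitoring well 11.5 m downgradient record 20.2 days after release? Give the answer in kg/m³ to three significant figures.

0.0201 kg/m³

For an instantaneous plane source, C(x,t) = M/(n_e·A·√(4πDt)) · exp(−(x−vt)²/(4Dt)), with n_e·A the pore (flow) area.
Plume center vt = 0.642 × 20.2 = 12.9684 m, so the well at 11.5 m is 1.4684 m upgradient of the peak.
√(4πDt) = 5.700 m, giving peak height M/(n_e·A·√(4πDt)) = 4.07/(0.41 × 70.3 × 5.700) = 0.02477 kg/m³.
(x−vt)²/(4Dt) = (-1.4684)²/(4 × 0.128 × 20.2) = 0.2085; exp(−0.2085) = 0.8118.
C = 0.02477 × 0.8118 = 0.0201 kg/m³.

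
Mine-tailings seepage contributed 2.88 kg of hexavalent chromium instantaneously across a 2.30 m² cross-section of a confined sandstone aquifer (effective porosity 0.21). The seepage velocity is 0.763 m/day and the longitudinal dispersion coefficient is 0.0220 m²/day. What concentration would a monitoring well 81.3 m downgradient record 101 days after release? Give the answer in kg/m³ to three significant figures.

0.150 kg/m³

For an instantaneous plane source, C(x,t) = M/(n_e·A·√(4πDt)) · exp(−(x−vt)²/(4Dt)), with n_e·A the pore (flow) area.
Plume center vt = 0.763 × 101 = 77.063 m, so the well at 81.3 m is 4.237 m downgradient of the peak.
√(4πDt) = 5.284 m, giving peak height M/(n_e·A·√(4πDt)) = 2.88/(0.21 × 2.30 × 5.284) = 1.128 kg/m³.
(x−vt)²/(4Dt) = (4.237)²/(4 × 0.0220 × 101) = 2.020; exp(−2.020) = 0.1327.
C = 1.128 × 0.1327 = 0.150 kg/m³.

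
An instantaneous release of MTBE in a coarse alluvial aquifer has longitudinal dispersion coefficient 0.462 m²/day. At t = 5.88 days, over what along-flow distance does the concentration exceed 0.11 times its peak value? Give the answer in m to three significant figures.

The plume is Gaussian with σ = √(2Dt) = √(2 × 0.462 × 5.88) = 2.331 m.
C/C_peak = exp(−Δx²/(2σ²)) = 0.11 ⇒ Δx = σ·√(−2 ln 0.11) = 2.331 × 2.101 = 4.897 m.
Width = 2Δx = 9.79 m.

9.79 m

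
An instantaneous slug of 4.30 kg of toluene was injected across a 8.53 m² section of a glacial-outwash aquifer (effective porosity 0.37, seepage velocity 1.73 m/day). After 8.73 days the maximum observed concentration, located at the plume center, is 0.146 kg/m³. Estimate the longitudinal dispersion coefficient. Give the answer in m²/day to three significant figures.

At the plume center C_max = M/(n_e·A·√(4πDt)), so D = M²/(4πt·(n_e·A·C_max)²).
n_e·A·C_max = 0.37 × 8.53 × 0.146 = 0.4608 kg/m.
D = 4.30²/(4π × 8.73 × 0.4608²) = 0.794 m²/day.

0.794 m²/day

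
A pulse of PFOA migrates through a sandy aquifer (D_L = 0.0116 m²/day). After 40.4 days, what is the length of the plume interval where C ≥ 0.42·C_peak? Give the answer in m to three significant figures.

The plume is Gaussian with σ = √(2Dt) = √(2 × 0.0116 × 40.4) = 0.9681 m.
C/C_peak = exp(−Δx²/(2σ²)) = 0.42 ⇒ Δx = σ·√(−2 ln 0.42) = 0.9681 × 1.317 = 1.275 m.
Width = 2Δx = 2.55 m.

2.55 m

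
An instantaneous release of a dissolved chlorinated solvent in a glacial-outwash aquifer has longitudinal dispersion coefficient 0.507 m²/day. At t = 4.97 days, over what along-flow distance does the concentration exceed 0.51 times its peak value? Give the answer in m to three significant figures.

5.21 m

The plume is Gaussian with σ = √(2Dt) = √(2 × 0.507 × 4.97) = 2.245 m.
C/C_peak = exp(−Δx²/(2σ²)) = 0.51 ⇒ Δx = σ·√(−2 ln 0.51) = 2.245 × 1.160 = 2.604 m.
Width = 2Δx = 5.21 m.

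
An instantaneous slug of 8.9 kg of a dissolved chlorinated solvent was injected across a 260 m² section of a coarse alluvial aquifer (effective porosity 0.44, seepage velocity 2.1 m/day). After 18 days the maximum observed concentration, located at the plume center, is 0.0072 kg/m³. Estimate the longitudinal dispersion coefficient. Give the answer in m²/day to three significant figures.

At the plume center C_max = M/(n_e·A·√(4πDt)), so D = M²/(4πt·(n_e·A·C_max)²).
n_e·A·C_max = 0.44 × 260 × 0.0072 = 0.8237 kg/m.
D = 8.9²/(4π × 18 × 0.8237²) = 0.516 m²/day.

0.516 m²/day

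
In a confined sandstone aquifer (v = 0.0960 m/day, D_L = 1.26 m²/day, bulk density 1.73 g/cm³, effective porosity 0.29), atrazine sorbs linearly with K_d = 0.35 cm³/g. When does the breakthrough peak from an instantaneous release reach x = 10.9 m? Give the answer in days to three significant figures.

Retardation factor R = 1 + ρ_b·K_d/n = 1 + 1.73 × 0.35/0.29 = 3.088.
Sorption retards both mechanisms: v_R = v/R = 0.03109 m/day, D_R = D/R = 0.4080 m²/day.
Peak time from v_R²t² + 2D_R t − x² = 0: t = (√(D_R² + v_R²x²) − D_R)/v_R².
√(D_R² + v_R²x²) = √(0.4080² + 0.03109² × 10.9²) = 0.5304; v_R² = 0.0009666.
t = (0.5304 − 0.4080)/0.0009666 = 127 days.

127 days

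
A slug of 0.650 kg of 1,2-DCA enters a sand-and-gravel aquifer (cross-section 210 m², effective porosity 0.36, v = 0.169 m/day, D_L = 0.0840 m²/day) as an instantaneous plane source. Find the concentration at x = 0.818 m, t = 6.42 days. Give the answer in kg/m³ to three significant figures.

0.00320 kg/m³

For an instantaneous plane source, C(x,t) = M/(n_e·A·√(4πDt)) · exp(−(x−vt)²/(4Dt)), with n_e·A the pore (flow) area.
Plume center vt = 0.169 × 6.42 = 1.08498 m, so the well at 0.818 m is 0.26698 m upgradient of the peak.
√(4πDt) = 2.603 m, giving peak height M/(n_e·A·√(4πDt)) = 0.650/(0.36 × 210 × 2.603) = 0.003303 kg/m³.
(x−vt)²/(4Dt) = (-0.26698)²/(4 × 0.0840 × 6.42) = 0.03304; exp(−0.03304) = 0.9675.
C = 0.003303 × 0.9675 = 0.00320 kg/m³.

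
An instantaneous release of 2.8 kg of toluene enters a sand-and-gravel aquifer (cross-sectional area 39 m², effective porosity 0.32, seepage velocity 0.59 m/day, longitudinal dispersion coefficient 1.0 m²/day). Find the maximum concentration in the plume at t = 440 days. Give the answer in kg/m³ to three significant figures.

0.00302 kg/m³

The peak of an instantaneous 1D plume sits at x = vt; there the Gaussian factor is 1 and C_max = M/(n_e·A·√(4πDt)), where n_e·A is the pore area the mass is dissolved in.
√(4πDt) = √(4π × 1.0 × 440) = 74.36 m, so C_max = 2.8/(0.32 × 39 × 74.36) = 0.00302 kg/m³.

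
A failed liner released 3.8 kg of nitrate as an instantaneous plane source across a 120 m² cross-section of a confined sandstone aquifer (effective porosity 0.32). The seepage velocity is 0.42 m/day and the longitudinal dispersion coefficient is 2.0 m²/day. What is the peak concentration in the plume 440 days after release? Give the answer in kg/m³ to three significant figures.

The peak of an instantaneous 1D plume sits at x = vt; there the Gaussian factor is 1 and C_max = M/(n_e·A·√(4πDt)), where n_e·A is the pore area the mass is dissolved in.
√(4πDt) = √(4π × 2.0 × 440) = 105.2 m, so C_max = 3.8/(0.32 × 120 × 105.2) = 0.000941 kg/m³.

0.000941 kg/m³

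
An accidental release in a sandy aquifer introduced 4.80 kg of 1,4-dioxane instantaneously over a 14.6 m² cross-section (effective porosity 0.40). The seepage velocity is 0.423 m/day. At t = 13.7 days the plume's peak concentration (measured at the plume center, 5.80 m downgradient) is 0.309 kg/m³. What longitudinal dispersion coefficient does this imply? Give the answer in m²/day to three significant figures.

0.0411 m²/day

At the plume center C_max = M/(n_e·A·√(4πDt)), so D = M²/(4πt·(n_e·A·C_max)²).
n_e·A·C_max = 0.40 × 14.6 × 0.309 = 1.805 kg/m.
D = 4.80²/(4π × 13.7 × 1.805²) = 0.0411 m²/day.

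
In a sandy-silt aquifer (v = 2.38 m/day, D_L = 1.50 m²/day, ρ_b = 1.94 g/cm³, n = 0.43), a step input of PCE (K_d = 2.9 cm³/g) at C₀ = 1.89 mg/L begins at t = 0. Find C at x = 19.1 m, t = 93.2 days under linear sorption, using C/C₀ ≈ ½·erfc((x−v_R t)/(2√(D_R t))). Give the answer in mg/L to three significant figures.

Retardation factor R = 1 + ρ_b·K_d/n = 1 + 1.94 × 2.9/0.43 = 14.08.
Sorption retards both mechanisms: v_R = v/R = 0.1690 m/day, D_R = D/R = 0.1065 m²/day.
v_R·t = 0.1690 × 93.2 = 15.7508 m; 2√(D_R t) = 6.301 m; argument = (19.1 − 15.7508)/6.301 = 0.5315.
C = C₀ × ½·erfc(0.5315) = 1.89 × 0.2261 = 0.427 mg/L.

0.427 mg/L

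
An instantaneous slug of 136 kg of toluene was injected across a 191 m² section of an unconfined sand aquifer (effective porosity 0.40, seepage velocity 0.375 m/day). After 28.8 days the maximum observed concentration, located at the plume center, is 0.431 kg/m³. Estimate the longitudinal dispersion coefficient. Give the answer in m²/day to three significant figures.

At the plume center C_max = M/(n_e·A·√(4πDt)), so D = M²/(4πt·(n_e·A·C_max)²).
n_e·A·C_max = 0.40 × 191 × 0.431 = 32.93 kg/m.
D = 136²/(4π × 28.8 × 32.93²) = 0.0471 m²/day.

0.0471 m²/day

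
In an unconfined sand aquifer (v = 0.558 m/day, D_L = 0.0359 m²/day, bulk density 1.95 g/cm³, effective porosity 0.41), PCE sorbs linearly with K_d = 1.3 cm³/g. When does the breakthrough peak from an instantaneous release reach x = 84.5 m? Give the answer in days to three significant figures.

1090 days

Retardation factor R = 1 + ρ_b·K_d/n = 1 + 1.95 × 1.3/0.41 = 7.183.
Sorption retards both mechanisms: v_R = v/R = 0.07768 m/day, D_R = D/R = 0.004998 m²/day.
Peak time from v_R²t² + 2D_R t − x² = 0: t = (√(D_R² + v_R²x²) − D_R)/v_R².
√(D_R² + v_R²x²) = √(0.004998² + 0.07768² × 84.5²) = 6.564; v_R² = 0.006034.
t = (6.564 − 0.004998)/0.006034 = 1090 days.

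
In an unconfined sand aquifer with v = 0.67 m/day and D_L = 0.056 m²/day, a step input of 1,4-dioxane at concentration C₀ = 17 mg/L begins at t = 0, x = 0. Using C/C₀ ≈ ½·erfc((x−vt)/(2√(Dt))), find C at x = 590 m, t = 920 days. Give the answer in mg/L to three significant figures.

16.9 mg/L

For a continuous step input, C/C₀ ≈ ½·erfc((x−vt)/(2√(Dt))).
vt = 0.67 × 920 = 616.4 m and 2√(Dt) = 2√(0.056 × 920) = 14.36 m.
Argument (x−vt)/(2√(Dt)) = (590 − 616.4)/14.36 = -1.838; ½·erfc(-1.838) = 0.9953.
C = 17 × 0.9953 = 16.9 mg/L.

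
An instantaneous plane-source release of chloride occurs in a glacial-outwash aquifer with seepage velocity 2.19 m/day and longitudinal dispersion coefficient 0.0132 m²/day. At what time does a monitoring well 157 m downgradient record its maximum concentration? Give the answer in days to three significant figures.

For the 1D instantaneous-source solution, setting ∂C/∂t = 0 at fixed x gives v²t² + 2Dt − x² = 0, so t = (√(D² + v²x²) − D)/v².
√(D² + v²x²) = √(0.0132² + 2.19² × 157²) = 343.8; v² = 4.7961.
t = (343.8 − 0.0132)/4.7961 = 71.7 days (vs. the pure-advection estimate x/v = 71.7 d).

71.7 days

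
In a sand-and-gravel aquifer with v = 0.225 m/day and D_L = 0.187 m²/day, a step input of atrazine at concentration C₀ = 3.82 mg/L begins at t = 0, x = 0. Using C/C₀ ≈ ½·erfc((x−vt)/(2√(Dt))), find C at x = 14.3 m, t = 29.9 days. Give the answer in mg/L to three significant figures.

For a continuous step input, C/C₀ ≈ ½·erfc((x−vt)/(2√(Dt))).
vt = 0.225 × 29.9 = 6.7275 m and 2√(Dt) = 2√(0.187 × 29.9) = 4.729 m.
Argument (x−vt)/(2√(Dt)) = (14.3 − 6.7275)/4.729 = 1.601; ½·erfc(1.601) = 0.01178.
C = 3.82 × 0.01178 = 0.0450 mg/L.

0.0450 mg/L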